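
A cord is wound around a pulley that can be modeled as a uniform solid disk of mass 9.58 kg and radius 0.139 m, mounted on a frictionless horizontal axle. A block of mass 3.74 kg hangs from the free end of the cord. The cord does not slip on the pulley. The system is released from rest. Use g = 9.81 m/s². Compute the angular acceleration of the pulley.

I = ½MR² = (1/2)(9.58)(0.139)² = 0.09255 kg·m².
Block: mg − T = ma. Pulley: TR = Iα. No-slip: a = αR, so T = (I/R²)a = 4.790·a.
Then mg = (m + 4.790)a, so a = (3.74)(9.81)/(3.74 + 4.790) = 4.301 m/s².
α = a/R = 4.301/0.139 = 30.94 rad/s².

α ≈ 30.9 rad/s²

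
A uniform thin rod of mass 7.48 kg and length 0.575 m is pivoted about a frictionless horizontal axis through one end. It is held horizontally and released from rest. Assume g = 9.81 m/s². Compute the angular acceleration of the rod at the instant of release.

About the pivot, I = (1/3)ML² = (1/3)(7.48)(0.575)² = 0.8244 kg·m².
The weight acts at the center, a distance L/2 = 0.2875 m from the pivot; τ = Mg(L/2) = 21.10 N·m.
α = τ/I = 21.10/0.8244 = 25.59 rad/s².
(Equivalently α = (3g/(2L)) = 25.59 rad/s².)

α ≈ 25.6 rad/s²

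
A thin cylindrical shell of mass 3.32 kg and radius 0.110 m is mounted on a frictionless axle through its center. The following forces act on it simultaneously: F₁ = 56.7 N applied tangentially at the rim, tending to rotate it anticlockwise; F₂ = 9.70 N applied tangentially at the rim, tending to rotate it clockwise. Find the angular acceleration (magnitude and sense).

α ≈ 129 rad/s², anticlockwise

I = MR² = (3.32)(0.110)² = 0.04017 kg·m².
Taking anticlockwise as positive: τ₁ = +(56.7)(0.110) = +6.237 N·m; τ₂ = −(9.70)(0.110) = −1.067 N·m.
Net torque τ = 5.170 N·m.
α = τ/I = 5.170/0.04017 = 128.7 rad/s².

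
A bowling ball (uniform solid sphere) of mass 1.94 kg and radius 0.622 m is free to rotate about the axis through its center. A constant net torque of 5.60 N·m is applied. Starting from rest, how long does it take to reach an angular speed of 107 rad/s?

t ≈ 5.74 s

I = (2/5)MR² = (2/5)(1.94)(0.622)² = 0.3002 kg·m².
α = τ/I = 5.60/0.3002 = 18.65 rad/s².
ω = αt ⇒ t = ω/α = 107/18.65 = 5.736 s.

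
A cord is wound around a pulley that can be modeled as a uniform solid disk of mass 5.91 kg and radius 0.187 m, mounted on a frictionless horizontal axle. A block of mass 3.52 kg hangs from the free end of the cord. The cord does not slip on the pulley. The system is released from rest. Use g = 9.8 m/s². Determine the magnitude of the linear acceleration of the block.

I = ½MR² = (1/2)(5.91)(0.187)² = 0.1033 kg·m².
Block: mg − T = ma. Pulley: TR = Iα. No-slip: a = αR, so T = (I/R²)a = 2.955·a.
Then mg = (m + 2.955)a, so a = (3.52)(9.8)/(3.52 + 2.955) = 5.328 m/s².

a ≈ 5.33 m/s²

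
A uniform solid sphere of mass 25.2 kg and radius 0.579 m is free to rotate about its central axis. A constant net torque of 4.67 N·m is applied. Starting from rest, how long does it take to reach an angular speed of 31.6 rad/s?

t ≈ 22.9 s

I = (2/5)MR² = (2/5)(25.2)(0.579)² = 3.379 kg·m².
α = τ/I = 4.67/3.379 = 1.382 rad/s².
ω = αt ⇒ t = ω/α = 31.6/1.382 = 22.87 s.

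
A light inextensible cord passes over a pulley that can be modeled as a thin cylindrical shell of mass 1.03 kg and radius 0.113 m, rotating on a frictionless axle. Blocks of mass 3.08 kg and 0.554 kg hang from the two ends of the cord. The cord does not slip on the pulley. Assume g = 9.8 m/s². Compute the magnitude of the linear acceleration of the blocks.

I = MR² = (1.03)(0.113)² = 0.01315 kg·m².
Heavier block: m₁g − T₁ = m₁a. Lighter block: T₂ − m₂g = m₂a.
Pulley: (T₁ − T₂)R = Iα = I(a/R), so T₁ − T₂ = (I/R²)a = 1·M_p a = 1.030·a.
Adding the three: (m₁ − m₂)g = (m₁ + m₂ + 1.030)a, so a = (3.08 − 0.554)(9.8)/(3.08 + 0.554 + 1.030) = 5.308 m/s².

a ≈ 5.31 m/s²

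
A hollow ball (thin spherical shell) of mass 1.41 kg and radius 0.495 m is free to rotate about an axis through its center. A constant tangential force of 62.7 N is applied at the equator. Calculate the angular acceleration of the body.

α ≈ 135 rad/s²

I = (2/3)MR² = (2/3)(1.41)(0.495)² = 0.2303 kg·m².
τ = F R = (62.7)(0.495) = 31.04 N·m.
Newton's second law for rotation, τ = Iα, gives α = τ/I = 31.04/0.2303 = 134.8 rad/s².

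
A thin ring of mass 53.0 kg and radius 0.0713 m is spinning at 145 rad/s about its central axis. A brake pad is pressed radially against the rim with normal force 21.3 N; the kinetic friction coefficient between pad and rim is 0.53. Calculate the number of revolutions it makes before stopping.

I = MR² = (53.0)(0.0713)² = 0.2694 kg·m².
Friction force f = μN = (0.53)(21.3) = 11.29 N at the rim; torque magnitude τ = fR = 0.8049 N·m, opposing ω.
|α| = τ/I = 0.8049/0.2694 = 2.987 rad/s² (deceleration).
ω² = ω₀² − 2|α|θ with ω = 0 ⇒ θ = ω₀²/(2|α|) = 3519 rad = 560.1 rev.

≈ 560 revolutions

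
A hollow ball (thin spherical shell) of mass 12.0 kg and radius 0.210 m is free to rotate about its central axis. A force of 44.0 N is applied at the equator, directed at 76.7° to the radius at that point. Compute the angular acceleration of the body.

I = (2/3)MR² = (2/3)(12.0)(0.210)² = 0.3528 kg·m².
Only the tangential component produces torque: τ = F R sinθ = (44.0)(0.210) sin 76.7° = 8.992 N·m.
Newton's second law for rotation, τ = Iα, gives α = τ/I = 8.992/0.3528 = 25.49 rad/s².

α ≈ 25.5 rad/s²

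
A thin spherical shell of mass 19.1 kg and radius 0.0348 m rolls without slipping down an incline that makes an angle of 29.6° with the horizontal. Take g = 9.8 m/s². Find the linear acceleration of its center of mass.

Translation along the incline: Mg sinθ − f = Ma.
Rotation about the center: fR = Iα with I = (2/3)MR². No-slip gives a = αR, so f = (I/R²)a = (2/3)M a.
Substituting: Mg sinθ = (1 + 0.6667)Ma, so a = g sinθ/(1 + 0.6667) = (9.8) sin 29.6° / 1.667 = 2.904 m/s².

a ≈ 2.90 m/s²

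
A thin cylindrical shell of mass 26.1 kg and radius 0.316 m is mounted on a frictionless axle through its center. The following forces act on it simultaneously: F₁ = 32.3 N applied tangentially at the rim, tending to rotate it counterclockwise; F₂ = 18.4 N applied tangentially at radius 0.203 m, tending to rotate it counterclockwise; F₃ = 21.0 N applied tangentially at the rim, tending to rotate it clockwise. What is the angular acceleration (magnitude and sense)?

α ≈ 2.80 rad/s², counterclockwise

I = MR² = (26.1)(0.316)² = 2.606 kg·m².
Taking counterclockwise as positive: τ₁ = +(32.3)(0.316) = +10.21 N·m; τ₂ = +(18.4)(0.203) = +3.735 N·m; τ₃ = −(21.0)(0.316) = −6.636 N·m.
Net torque τ = 7.306 N·m.
α = τ/I = 7.306/2.606 = 2.803 rad/s².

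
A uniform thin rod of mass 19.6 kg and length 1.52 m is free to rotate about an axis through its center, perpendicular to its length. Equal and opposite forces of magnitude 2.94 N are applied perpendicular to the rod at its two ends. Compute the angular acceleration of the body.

I = (1/12)ML² = (1/12)(19.6)(1.52)² = 3.774 kg·m².
The couple gives τ = F·(L/2) + F·(L/2) = F L = (2.94)(1.52) = 4.469 N·m.
Newton's second law for rotation, τ = Iα, gives α = τ/I = 4.469/3.774 = 1.184 rad/s².

α ≈ 1.18 rad/s²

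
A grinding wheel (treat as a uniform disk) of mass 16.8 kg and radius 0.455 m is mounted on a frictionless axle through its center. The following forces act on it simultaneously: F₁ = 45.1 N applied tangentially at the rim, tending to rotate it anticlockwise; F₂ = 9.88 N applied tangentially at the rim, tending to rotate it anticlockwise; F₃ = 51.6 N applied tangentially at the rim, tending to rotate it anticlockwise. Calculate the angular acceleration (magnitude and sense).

I = ½MR² = (1/2)(16.8)(0.455)² = 1.739 kg·m².
Taking anticlockwise as positive: τ₁ = +(45.1)(0.455) = +20.52 N·m; τ₂ = +(9.88)(0.455) = +4.495 N·m; τ₃ = +(51.6)(0.455) = +23.48 N·m.
Net torque τ = 48.49 N·m.
α = τ/I = 48.49/1.739 = 27.89 rad/s².

α ≈ 27.9 rad/s², anticlockwise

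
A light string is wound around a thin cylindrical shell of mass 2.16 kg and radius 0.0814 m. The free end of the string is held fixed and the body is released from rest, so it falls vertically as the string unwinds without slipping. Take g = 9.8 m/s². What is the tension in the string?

Translation: Mg − T = Ma. Rotation about the center: TR = Iα with I = MR².
With a = αR: T = (I/R²)a = M a, so Mg = (1 + 1.000)Ma.
a = g/(1 + 1.000) = 9.8/2.000 = 4.900 m/s².
T = 1.000·M·a = (1.000)(2.16)(4.900) = 10.58 N.

T ≈ 10.6 N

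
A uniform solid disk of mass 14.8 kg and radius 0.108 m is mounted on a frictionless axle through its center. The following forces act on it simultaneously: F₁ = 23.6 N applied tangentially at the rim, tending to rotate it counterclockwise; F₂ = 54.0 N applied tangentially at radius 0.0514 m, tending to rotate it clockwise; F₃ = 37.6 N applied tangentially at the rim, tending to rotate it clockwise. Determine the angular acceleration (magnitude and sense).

I = ½MR² = (1/2)(14.8)(0.108)² = 0.08631 kg·m².
Taking counterclockwise as positive: τ₁ = +(23.6)(0.108) = +2.549 N·m; τ₂ = −(54.0)(0.0514) = −2.776 N·m; τ₃ = −(37.6)(0.108) = −4.061 N·m.
Net torque τ = -4.288 N·m.
α = τ/I = -4.288/0.08631 = -49.67 rad/s².

α ≈ 49.7 rad/s², clockwise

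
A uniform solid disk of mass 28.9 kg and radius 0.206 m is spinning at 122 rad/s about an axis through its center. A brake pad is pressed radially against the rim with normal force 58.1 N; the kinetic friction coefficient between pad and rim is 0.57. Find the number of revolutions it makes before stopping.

I = ½MR² = (1/2)(28.9)(0.206)² = 0.6132 kg·m².
Friction force f = μN = (0.57)(58.1) = 33.12 N at the rim; torque magnitude τ = fR = 6.822 N·m, opposing ω.
|α| = τ/I = 6.822/0.6132 = 11.13 rad/s² (deceleration).
ω² = ω₀² − 2|α|θ with ω = 0 ⇒ θ = ω₀²/(2|α|) = 668.9 rad = 106.5 rev.

≈ 106 revolutions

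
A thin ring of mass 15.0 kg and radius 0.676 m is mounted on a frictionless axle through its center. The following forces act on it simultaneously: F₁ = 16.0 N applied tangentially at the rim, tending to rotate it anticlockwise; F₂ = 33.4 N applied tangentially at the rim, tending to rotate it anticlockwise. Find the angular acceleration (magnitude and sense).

I = MR² = (15.0)(0.676)² = 6.855 kg·m².
Taking anticlockwise as positive: τ₁ = +(16.0)(0.676) = +10.82 N·m; τ₂ = +(33.4)(0.676) = +22.58 N·m.
Net torque τ = 33.39 N·m.
α = τ/I = 33.39/6.855 = 4.872 rad/s².

α ≈ 4.87 rad/s², anticlockwise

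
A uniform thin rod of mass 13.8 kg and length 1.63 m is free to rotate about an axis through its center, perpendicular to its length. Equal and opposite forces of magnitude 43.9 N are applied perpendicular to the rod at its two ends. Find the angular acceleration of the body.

I = (1/12)ML² = (1/12)(13.8)(1.63)² = 3.055 kg·m².
The couple gives τ = F·(L/2) + F·(L/2) = F L = (43.9)(1.63) = 71.56 N·m.
Newton's second law for rotation, τ = Iα, gives α = τ/I = 71.56/3.055 = 23.42 rad/s².

α ≈ 23.4 rad/s²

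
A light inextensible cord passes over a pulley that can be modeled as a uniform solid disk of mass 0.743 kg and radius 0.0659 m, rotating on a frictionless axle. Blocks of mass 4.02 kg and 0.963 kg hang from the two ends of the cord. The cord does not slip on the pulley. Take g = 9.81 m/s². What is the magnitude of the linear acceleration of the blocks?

a ≈ 5.60 m/s²

I = ½MR² = (1/2)(0.743)(0.0659)² = 0.001613 kg·m².
Heavier block: m₁g − T₁ = m₁a. Lighter block: T₂ − m₂g = m₂a.
Pulley: (T₁ − T₂)R = Iα = I(a/R), so T₁ − T₂ = (I/R²)a = (1/2)M_p a = 0.3715·a.
Adding the three: (m₁ − m₂)g = (m₁ + m₂ + 0.3715)a, so a = (4.02 − 0.963)(9.81)/(4.02 + 0.963 + 0.3715) = 5.601 m/s².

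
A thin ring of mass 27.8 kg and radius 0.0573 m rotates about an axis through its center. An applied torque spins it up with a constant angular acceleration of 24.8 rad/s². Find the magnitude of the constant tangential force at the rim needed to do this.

F ≈ 39.5 N

I = MR² = (27.8)(0.0573)² = 0.09128 kg·m².
The required torque is τ = Iα = (0.09128)(24.80) = 2.264 N·m.
A tangential force at the rim gives τ = FR, so F = τ/R = 2.264/0.0573 = 39.50 N.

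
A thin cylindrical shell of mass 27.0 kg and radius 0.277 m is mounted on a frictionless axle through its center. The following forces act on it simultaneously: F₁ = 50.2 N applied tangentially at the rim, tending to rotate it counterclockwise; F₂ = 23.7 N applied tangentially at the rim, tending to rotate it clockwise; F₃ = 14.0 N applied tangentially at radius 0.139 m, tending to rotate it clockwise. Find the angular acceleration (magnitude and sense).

α ≈ 2.60 rad/s², counterclockwise

I = MR² = (27.0)(0.277)² = 2.072 kg·m².
Taking counterclockwise as positive: τ₁ = +(50.2)(0.277) = +13.91 N·m; τ₂ = −(23.7)(0.277) = −6.565 N·m; τ₃ = −(14.0)(0.139) = −1.946 N·m.
Net torque τ = 5.395 N·m.
α = τ/I = 5.395/2.072 = 2.604 rad/s².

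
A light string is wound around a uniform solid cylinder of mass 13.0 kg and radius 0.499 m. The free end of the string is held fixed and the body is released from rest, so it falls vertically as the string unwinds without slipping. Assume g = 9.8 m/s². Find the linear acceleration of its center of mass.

a ≈ 6.53 m/s²

Translation: Mg − T = Ma. Rotation about the center: TR = Iα with I = ½MR².
With a = αR: T = (I/R²)a = (1/2)M a, so Mg = (1 + 0.5000)Ma.
a = g/(1 + 0.5000) = 9.8/1.500 = 6.533 m/s².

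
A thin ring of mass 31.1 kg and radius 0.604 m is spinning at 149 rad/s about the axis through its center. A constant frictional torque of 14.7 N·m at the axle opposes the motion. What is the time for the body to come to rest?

I = MR² = (31.1)(0.604)² = 11.35 kg·m².
The net torque has magnitude 14.7 N·m, opposing ω.
|α| = τ/I = 14.70/11.35 = 1.296 rad/s² (deceleration).
0 = ω₀ − |α|t ⇒ t = ω₀/|α| = 149/1.296 = 115.0 s.

t ≈ 115 s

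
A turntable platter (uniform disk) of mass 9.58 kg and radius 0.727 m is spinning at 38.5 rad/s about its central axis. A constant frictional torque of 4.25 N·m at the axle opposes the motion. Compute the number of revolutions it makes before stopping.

≈ 70.3 revolutions

I = ½MR² = (1/2)(9.58)(0.727)² = 2.532 kg·m².
The net torque has magnitude 4.25 N·m, opposing ω.
|α| = τ/I = 4.250/2.532 = 1.679 rad/s² (deceleration).
ω² = ω₀² − 2|α|θ with ω = 0 ⇒ θ = ω₀²/(2|α|) = 441.5 rad = 70.26 rev.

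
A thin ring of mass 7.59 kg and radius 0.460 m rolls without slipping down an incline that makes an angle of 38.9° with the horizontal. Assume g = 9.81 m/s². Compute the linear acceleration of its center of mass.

Translation along the incline: Mg sinθ − f = Ma.
Rotation about the center: fR = Iα with I = MR². No-slip gives a = αR, so f = (I/R²)a = M a.
Substituting: Mg sinθ = (1 + 1.000)Ma, so a = g sinθ/(1 + 1.000) = (9.81) sin 38.9° / 2.000 = 3.080 m/s².

a ≈ 3.08 m/s²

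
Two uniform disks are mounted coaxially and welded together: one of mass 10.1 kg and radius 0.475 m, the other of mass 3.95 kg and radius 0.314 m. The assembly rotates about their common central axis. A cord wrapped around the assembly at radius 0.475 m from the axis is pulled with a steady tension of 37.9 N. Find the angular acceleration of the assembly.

I = ½M₁R₁² + ½M₂R₂² = ½(10.1)(0.475)² + ½(3.95)(0.314)² = 1.334 kg·m².
τ = F r = (37.9)(0.475) = 18.00 N·m.
α = τ/I = 18.00/1.334 = 13.49 rad/s².

α ≈ 13.5 rad/s²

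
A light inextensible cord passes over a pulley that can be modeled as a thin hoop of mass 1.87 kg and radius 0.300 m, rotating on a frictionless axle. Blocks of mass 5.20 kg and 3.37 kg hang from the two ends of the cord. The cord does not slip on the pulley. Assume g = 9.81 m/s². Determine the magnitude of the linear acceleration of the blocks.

a ≈ 1.72 m/s²

I = MR² = (1.87)(0.300)² = 0.1683 kg·m².
Heavier block: m₁g − T₁ = m₁a. Lighter block: T₂ − m₂g = m₂a.
Pulley: (T₁ − T₂)R = Iα = I(a/R), so T₁ − T₂ = (I/R²)a = 1·M_p a = 1.870·a.
Adding the three: (m₁ − m₂)g = (m₁ + m₂ + 1.870)a, so a = (5.20 − 3.37)(9.81)/(5.20 + 3.37 + 1.870) = 1.720 m/s².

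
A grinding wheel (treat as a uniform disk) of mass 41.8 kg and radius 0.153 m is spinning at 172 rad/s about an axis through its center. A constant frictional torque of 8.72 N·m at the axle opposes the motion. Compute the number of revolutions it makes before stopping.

≈ 132 revolutions

I = ½MR² = (1/2)(41.8)(0.153)² = 0.4892 kg·m².
The net torque has magnitude 8.72 N·m, opposing ω.
|α| = τ/I = 8.720/0.4892 = 17.82 rad/s² (deceleration).
ω² = ω₀² − 2|α|θ with ω = 0 ⇒ θ = ω₀²/(2|α|) = 829.9 rad = 132.1 rev.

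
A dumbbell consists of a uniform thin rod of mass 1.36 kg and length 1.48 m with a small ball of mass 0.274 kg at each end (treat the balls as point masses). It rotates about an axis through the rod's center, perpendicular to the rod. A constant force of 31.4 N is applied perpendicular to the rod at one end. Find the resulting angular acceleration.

I_rod = (1/12)ML² = (1/12)(1.36)(1.48)² = 0.2482 kg·m².
I_balls = 2·m·(L/2)² = 2(0.274)(0.7400)² = 0.3001 kg·m².
Total I = 0.5483 kg·m².
τ = F·(L/2) = (31.4)(0.740) = 23.24 N·m.
α = τ/I = 23.24/0.5483 = 42.38 rad/s².

α ≈ 42.4 rad/s²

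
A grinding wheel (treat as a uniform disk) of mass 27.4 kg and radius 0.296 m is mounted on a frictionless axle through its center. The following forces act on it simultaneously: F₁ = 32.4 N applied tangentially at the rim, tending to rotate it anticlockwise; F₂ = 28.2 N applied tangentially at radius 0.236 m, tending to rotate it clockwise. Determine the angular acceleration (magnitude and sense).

α ≈ 2.45 rad/s², anticlockwise

I = ½MR² = (1/2)(27.4)(0.296)² = 1.200 kg·m².
Taking anticlockwise as positive: τ₁ = +(32.4)(0.296) = +9.590 N·m; τ₂ = −(28.2)(0.236) = −6.655 N·m.
Net torque τ = 2.935 N·m.
α = τ/I = 2.935/1.200 = 2.445 rad/s².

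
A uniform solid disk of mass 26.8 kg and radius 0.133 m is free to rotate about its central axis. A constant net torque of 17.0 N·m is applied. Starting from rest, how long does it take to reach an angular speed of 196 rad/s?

I = ½MR² = (1/2)(26.8)(0.133)² = 0.2370 kg·m².
α = τ/I = 17.0/0.2370 = 71.72 rad/s².
ω = αt ⇒ t = ω/α = 196/71.72 = 2.733 s.

t ≈ 2.73 s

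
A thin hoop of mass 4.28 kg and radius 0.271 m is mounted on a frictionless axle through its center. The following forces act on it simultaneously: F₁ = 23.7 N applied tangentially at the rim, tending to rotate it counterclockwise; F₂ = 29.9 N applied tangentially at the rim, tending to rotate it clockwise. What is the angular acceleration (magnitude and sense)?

α ≈ 5.35 rad/s², clockwise

I = MR² = (4.28)(0.271)² = 0.3143 kg·m².
Taking counterclockwise as positive: τ₁ = +(23.7)(0.271) = +6.423 N·m; τ₂ = −(29.9)(0.271) = −8.103 N·m.
Net torque τ = -1.680 N·m.
α = τ/I = -1.680/0.3143 = -5.345 rad/s².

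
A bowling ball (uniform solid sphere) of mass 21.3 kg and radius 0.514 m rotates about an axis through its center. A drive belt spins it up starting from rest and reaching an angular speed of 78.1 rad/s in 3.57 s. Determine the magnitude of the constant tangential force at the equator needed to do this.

F ≈ 95.8 N

I = (2/5)MR² = (2/5)(21.3)(0.514)² = 2.251 kg·m².
α = Δω/Δt = (78.1 − 0)/3.57 = 21.88 rad/s².
The required torque is τ = Iα = (2.251)(21.88) = 49.24 N·m.
A tangential force at the equator gives τ = FR, so F = τ/R = 49.24/0.514 = 95.80 N.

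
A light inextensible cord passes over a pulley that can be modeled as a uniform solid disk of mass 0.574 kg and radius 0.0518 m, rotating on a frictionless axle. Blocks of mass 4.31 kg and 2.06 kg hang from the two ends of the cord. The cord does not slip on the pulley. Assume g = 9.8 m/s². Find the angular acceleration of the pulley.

I = ½MR² = (1/2)(0.574)(0.0518)² = 0.0007701 kg·m².
Heavier block: m₁g − T₁ = m₁a. Lighter block: T₂ − m₂g = m₂a.
Pulley: (T₁ − T₂)R = Iα = I(a/R), so T₁ − T₂ = (I/R²)a = (1/2)M_p a = 0.2870·a.
Adding the three: (m₁ − m₂)g = (m₁ + m₂ + 0.2870)a, so a = (4.31 − 2.06)(9.8)/(4.31 + 2.06 + 0.2870) = 3.312 m/s².
α = a/R = 3.312/0.0518 = 63.94 rad/s².

α ≈ 63.9 rad/s²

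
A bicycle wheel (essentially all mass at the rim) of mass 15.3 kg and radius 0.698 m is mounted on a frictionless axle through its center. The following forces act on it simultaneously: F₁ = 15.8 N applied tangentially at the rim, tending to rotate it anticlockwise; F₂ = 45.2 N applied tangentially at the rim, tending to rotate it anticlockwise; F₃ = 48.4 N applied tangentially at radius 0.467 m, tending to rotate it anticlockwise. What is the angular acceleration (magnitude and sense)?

α ≈ 8.74 rad/s², anticlockwise

I = MR² = (15.3)(0.698)² = 7.454 kg·m².
Taking anticlockwise as positive: τ₁ = +(15.8)(0.698) = +11.03 N·m; τ₂ = +(45.2)(0.698) = +31.55 N·m; τ₃ = +(48.4)(0.467) = +22.60 N·m.
Net torque τ = 65.18 N·m.
α = τ/I = 65.18/7.454 = 8.744 rad/s².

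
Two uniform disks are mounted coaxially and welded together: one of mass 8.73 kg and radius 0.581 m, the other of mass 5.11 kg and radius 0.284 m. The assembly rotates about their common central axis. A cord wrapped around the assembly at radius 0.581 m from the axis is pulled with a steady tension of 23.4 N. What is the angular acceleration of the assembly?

α ≈ 8.09 rad/s²

I = ½M₁R₁² + ½M₂R₂² = ½(8.73)(0.581)² + ½(5.11)(0.284)² = 1.680 kg·m².
τ = F r = (23.4)(0.581) = 13.60 N·m.
α = τ/I = 13.60/1.680 = 8.095 rad/s².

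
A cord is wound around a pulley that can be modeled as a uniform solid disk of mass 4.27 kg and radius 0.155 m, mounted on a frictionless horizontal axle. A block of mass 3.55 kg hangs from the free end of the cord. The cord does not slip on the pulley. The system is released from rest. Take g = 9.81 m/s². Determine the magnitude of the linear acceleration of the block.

I = ½MR² = (1/2)(4.27)(0.155)² = 0.05129 kg·m².
Block: mg − T = ma. Pulley: TR = Iα. No-slip: a = αR, so T = (I/R²)a = 2.135·a.
Then mg = (m + 2.135)a, so a = (3.55)(9.81)/(3.55 + 2.135) = 6.126 m/s².

a ≈ 6.13 m/s²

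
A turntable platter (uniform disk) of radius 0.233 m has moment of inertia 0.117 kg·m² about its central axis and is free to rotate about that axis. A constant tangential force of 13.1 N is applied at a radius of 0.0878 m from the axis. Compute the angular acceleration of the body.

α ≈ 9.83 rad/s²

τ = F·r = (13.1)(0.0878) = 1.150 N·m.
Newton's second law for rotation, τ = Iα, gives α = τ/I = 1.150/0.1170 = 9.831 rad/s².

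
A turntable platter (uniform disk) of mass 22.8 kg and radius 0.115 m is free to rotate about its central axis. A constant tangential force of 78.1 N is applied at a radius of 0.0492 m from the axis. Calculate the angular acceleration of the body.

α ≈ 25.5 rad/s²

I = ½MR² = (1/2)(22.8)(0.115)² = 0.1508 kg·m².
τ = F·r = (78.1)(0.0492) = 3.843 N·m.
From τ = Iα: α = 3.843/0.1508 = 25.49 rad/s².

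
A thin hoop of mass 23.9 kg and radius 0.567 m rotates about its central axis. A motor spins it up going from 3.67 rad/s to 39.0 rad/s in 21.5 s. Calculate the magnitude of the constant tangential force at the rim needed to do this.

F ≈ 22.3 N

I = MR² = (23.9)(0.567)² = 7.684 kg·m².
α = Δω/Δt = (39.0 − 3.67)/21.5 = 1.643 rad/s².
The required torque is τ = Iα = (7.684)(1.643) = 12.63 N·m.
A tangential force at the rim gives τ = FR, so F = τ/R = 12.63/0.567 = 22.27 N.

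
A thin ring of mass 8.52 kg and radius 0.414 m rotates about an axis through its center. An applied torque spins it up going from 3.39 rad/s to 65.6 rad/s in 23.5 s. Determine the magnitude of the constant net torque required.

I = MR² = (8.52)(0.414)² = 1.460 kg·m².
α = Δω/Δt = (65.6 − 3.39)/23.5 = 2.647 rad/s².
τ = Iα = (1.460)(2.647) = 3.866 N·m.

τ ≈ 3.87 N·m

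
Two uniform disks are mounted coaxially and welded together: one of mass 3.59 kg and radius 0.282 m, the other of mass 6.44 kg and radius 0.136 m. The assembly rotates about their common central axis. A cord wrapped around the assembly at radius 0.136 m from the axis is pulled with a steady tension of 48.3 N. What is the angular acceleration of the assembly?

I = ½M₁R₁² + ½M₂R₂² = ½(3.59)(0.282)² + ½(6.44)(0.136)² = 0.2023 kg·m².
τ = F r = (48.3)(0.136) = 6.569 N·m.
α = τ/I = 6.569/0.2023 = 32.47 rad/s².

α ≈ 32.5 rad/s²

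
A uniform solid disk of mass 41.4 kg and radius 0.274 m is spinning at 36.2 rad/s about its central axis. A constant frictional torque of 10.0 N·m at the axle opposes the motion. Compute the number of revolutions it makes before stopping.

I = ½MR² = (1/2)(41.4)(0.274)² = 1.554 kg·m².
The net torque has magnitude 10.0 N·m, opposing ω.
|α| = τ/I = 10.00/1.554 = 6.435 rad/s² (deceleration).
ω² = ω₀² − 2|α|θ with ω = 0 ⇒ θ = ω₀²/(2|α|) = 101.8 rad = 16.21 rev.

≈ 16.2 revolutions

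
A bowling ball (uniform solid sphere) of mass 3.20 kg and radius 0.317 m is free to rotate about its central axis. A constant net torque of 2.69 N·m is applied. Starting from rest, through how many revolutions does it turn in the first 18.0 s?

I = (2/5)MR² = (2/5)(3.20)(0.317)² = 0.1286 kg·m².
α = τ/I = 2.69/0.1286 = 20.91 rad/s².
θ = ½αt² = ½(20.91)(18.0)² = 3388 rad.
Revolutions = θ/(2π) = 539.2.

≈ 539 revolutions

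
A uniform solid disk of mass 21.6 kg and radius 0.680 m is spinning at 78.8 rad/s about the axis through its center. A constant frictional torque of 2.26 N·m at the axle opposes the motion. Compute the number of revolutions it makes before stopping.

≈ 1090 revolutions

I = ½MR² = (1/2)(21.6)(0.680)² = 4.994 kg·m².
The net torque has magnitude 2.26 N·m, opposing ω.
|α| = τ/I = 2.260/4.994 = 0.4526 rad/s² (deceleration).
ω² = ω₀² − 2|α|θ with ω = 0 ⇒ θ = ω₀²/(2|α|) = 6860 rad = 1092 rev.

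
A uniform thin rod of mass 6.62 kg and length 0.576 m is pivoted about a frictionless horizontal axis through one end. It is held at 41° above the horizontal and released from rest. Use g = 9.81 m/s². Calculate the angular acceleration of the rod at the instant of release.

α ≈ 19.3 rad/s²

About the pivot, I = (1/3)ML² = (1/3)(6.62)(0.576)² = 0.7321 kg·m².
The weight acts at the center, a distance L/2 = 0.2880 m from the pivot; τ = Mg(L/2) cos 41° = 14.12 N·m.
α = τ/I = 14.12/0.7321 = 19.28 rad/s².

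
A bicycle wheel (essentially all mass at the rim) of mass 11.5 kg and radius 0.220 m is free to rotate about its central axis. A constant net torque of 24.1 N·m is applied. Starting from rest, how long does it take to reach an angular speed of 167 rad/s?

I = MR² = (11.5)(0.220)² = 0.5566 kg·m².
α = τ/I = 24.1/0.5566 = 43.30 rad/s².
ω = αt ⇒ t = ω/α = 167/43.30 = 3.857 s.

t ≈ 3.86 s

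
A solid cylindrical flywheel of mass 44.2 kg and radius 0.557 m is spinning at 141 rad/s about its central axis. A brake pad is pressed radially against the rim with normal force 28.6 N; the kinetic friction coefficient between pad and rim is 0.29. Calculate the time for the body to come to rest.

t ≈ 209 s

I = ½MR² = (1/2)(44.2)(0.557)² = 6.857 kg·m².
Friction force f = μN = (0.29)(28.6) = 8.294 N at the rim; torque magnitude τ = fR = 4.620 N·m, opposing ω.
|α| = τ/I = 4.620/6.857 = 0.6738 rad/s² (deceleration).
0 = ω₀ − |α|t ⇒ t = ω₀/|α| = 141/0.6738 = 209.3 s.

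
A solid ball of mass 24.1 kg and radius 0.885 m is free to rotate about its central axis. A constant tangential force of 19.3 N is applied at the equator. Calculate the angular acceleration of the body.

α ≈ 2.26 rad/s²

I = (2/5)MR² = (2/5)(24.1)(0.885)² = 7.550 kg·m².
τ = F R = (19.3)(0.885) = 17.08 N·m.
From τ = Iα: α = 17.08/7.550 = 2.262 rad/s².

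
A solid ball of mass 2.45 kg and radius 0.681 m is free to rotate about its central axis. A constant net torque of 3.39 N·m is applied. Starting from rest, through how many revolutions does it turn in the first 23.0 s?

≈ 314 revolutions

I = (2/5)MR² = (2/5)(2.45)(0.681)² = 0.4545 kg·m².
α = τ/I = 3.39/0.4545 = 7.459 rad/s².
θ = ½αt² = ½(7.459)(23.0)² = 1973 rad.
Revolutions = θ/(2π) = 314.0.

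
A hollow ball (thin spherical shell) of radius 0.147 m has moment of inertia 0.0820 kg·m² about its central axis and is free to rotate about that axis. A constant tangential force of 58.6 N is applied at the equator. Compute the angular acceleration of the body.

α ≈ 105 rad/s²

τ = F R = (58.6)(0.147) = 8.614 N·m.
Newton's second law for rotation, τ = Iα, gives α = τ/I = 8.614/0.08200 = 105.1 rad/s².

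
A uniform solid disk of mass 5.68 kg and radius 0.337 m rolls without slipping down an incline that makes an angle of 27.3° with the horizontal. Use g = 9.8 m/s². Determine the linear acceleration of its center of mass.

a ≈ 3.00 m/s²

Translation along the incline: Mg sinθ − f = Ma.
Rotation about the center: fR = Iα with I = ½MR². No-slip gives a = αR, so f = (I/R²)a = (1/2)M a.
Substituting: Mg sinθ = (1 + 0.5000)Ma, so a = g sinθ/(1 + 0.5000) = (9.8) sin 27.3° / 1.500 = 2.997 m/s².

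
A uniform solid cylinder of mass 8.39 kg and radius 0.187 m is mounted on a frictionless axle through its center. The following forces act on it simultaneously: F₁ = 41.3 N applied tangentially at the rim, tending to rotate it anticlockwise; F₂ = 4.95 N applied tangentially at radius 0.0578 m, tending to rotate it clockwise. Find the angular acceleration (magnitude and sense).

I = ½MR² = (1/2)(8.39)(0.187)² = 0.1467 kg·m².
Taking anticlockwise as positive: τ₁ = +(41.3)(0.187) = +7.723 N·m; τ₂ = −(4.95)(0.0578) = −0.2861 N·m.
Net torque τ = 7.437 N·m.
α = τ/I = 7.437/0.1467 = 50.70 rad/s².

α ≈ 50.7 rad/s², anticlockwise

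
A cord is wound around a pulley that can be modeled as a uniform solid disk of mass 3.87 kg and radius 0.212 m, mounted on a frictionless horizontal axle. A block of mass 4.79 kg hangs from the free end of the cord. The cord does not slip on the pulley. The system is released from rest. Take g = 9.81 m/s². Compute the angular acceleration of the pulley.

I = ½MR² = (1/2)(3.87)(0.212)² = 0.08697 kg·m².
Block: mg − T = ma. Pulley: TR = Iα. No-slip: a = αR, so T = (I/R²)a = 1.935·a.
Then mg = (m + 1.935)a, so a = (4.79)(9.81)/(4.79 + 1.935) = 6.987 m/s².
α = a/R = 6.987/0.212 = 32.96 rad/s².

α ≈ 33.0 rad/s²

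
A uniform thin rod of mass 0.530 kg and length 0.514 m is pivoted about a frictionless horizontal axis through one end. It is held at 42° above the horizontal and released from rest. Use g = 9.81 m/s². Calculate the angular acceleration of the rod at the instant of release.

About the pivot, I = (1/3)ML² = (1/3)(0.530)(0.514)² = 0.04667 kg·m².
The weight acts at the center, a distance L/2 = 0.2570 m from the pivot; τ = Mg(L/2) cos 42° = 0.9930 N·m.
α = τ/I = 0.9930/0.04667 = 21.28 rad/s².
(Equivalently α = (3g/(2L)) cos 42° = 21.28 rad/s².)

α ≈ 21.3 rad/s²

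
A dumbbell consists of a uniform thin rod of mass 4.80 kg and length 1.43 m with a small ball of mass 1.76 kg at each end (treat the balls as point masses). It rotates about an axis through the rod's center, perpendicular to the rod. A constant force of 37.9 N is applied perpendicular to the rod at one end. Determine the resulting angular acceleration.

I_rod = (1/12)ML² = (1/12)(4.80)(1.43)² = 0.8180 kg·m².
I_balls = 2·m·(L/2)² = 2(1.76)(0.7150)² = 1.800 kg·m².
Total I = 2.617 kg·m².
τ = F·(L/2) = (37.9)(0.715) = 27.10 N·m.
α = τ/I = 27.10/2.617 = 10.35 rad/s².

α ≈ 10.4 rad/s²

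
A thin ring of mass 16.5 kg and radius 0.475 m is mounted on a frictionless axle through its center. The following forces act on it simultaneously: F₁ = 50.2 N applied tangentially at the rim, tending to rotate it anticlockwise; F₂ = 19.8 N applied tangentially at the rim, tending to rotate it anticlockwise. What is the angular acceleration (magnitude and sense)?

α ≈ 8.93 rad/s², anticlockwise

I = MR² = (16.5)(0.475)² = 3.723 kg·m².
Taking anticlockwise as positive: τ₁ = +(50.2)(0.475) = +23.84 N·m; τ₂ = +(19.8)(0.475) = +9.405 N·m.
Net torque τ = 33.25 N·m.
α = τ/I = 33.25/3.723 = 8.931 rad/s².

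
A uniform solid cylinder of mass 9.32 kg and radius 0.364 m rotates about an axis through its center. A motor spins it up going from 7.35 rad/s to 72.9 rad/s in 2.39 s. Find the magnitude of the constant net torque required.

τ ≈ 16.9 N·m

I = ½MR² = (1/2)(9.32)(0.364)² = 0.6174 kg·m².
α = Δω/Δt = (72.9 − 7.35)/2.39 = 27.43 rad/s².
τ = Iα = (0.6174)(27.43) = 16.93 N·m.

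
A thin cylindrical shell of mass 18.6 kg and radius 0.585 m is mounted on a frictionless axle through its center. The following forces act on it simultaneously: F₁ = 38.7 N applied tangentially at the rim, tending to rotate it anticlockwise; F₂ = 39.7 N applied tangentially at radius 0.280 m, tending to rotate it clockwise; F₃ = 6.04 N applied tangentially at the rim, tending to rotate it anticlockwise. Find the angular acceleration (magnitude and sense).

α ≈ 2.37 rad/s², anticlockwise

I = MR² = (18.6)(0.585)² = 6.365 kg·m².
Taking anticlockwise as positive: τ₁ = +(38.7)(0.585) = +22.64 N·m; τ₂ = −(39.7)(0.280) = −11.12 N·m; τ₃ = +(6.04)(0.585) = +3.533 N·m.
Net torque τ = 15.06 N·m.
α = τ/I = 15.06/6.365 = 2.365 rad/s².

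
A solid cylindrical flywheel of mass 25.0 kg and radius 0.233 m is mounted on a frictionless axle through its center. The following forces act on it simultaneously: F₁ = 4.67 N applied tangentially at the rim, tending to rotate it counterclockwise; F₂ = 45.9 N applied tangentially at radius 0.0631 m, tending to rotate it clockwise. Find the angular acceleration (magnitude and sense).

α ≈ 2.66 rad/s², clockwise

I = ½MR² = (1/2)(25.0)(0.233)² = 0.6786 kg·m².
Taking counterclockwise as positive: τ₁ = +(4.67)(0.233) = +1.088 N·m; τ₂ = −(45.9)(0.0631) = −2.896 N·m.
Net torque τ = -1.808 N·m.
α = τ/I = -1.808/0.6786 = -2.665 rad/s².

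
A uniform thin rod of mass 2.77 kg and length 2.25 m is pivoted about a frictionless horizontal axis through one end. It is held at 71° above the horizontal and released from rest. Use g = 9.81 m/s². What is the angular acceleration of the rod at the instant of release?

About the pivot, I = (1/3)ML² = (1/3)(2.77)(2.25)² = 4.674 kg·m².
The weight acts at the center, a distance L/2 = 1.125 m from the pivot; τ = Mg(L/2) cos 71° = 9.953 N·m.
α = τ/I = 9.953/4.674 = 2.129 rad/s².
(Equivalently α = (3g/(2L)) cos 71° = 2.129 rad/s².)

α ≈ 2.13 rad/s²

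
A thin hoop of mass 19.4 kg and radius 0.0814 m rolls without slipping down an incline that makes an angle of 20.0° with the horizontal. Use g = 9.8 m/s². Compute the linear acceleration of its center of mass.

Translation along the incline: Mg sinθ − f = Ma.
Rotation about the center: fR = Iα with I = MR². No-slip gives a = αR, so f = (I/R²)a = M a.
Substituting: Mg sinθ = (1 + 1.000)Ma, so a = g sinθ/(1 + 1.000) = (9.8) sin 20.0° / 2.000 = 1.676 m/s².

a ≈ 1.68 m/s²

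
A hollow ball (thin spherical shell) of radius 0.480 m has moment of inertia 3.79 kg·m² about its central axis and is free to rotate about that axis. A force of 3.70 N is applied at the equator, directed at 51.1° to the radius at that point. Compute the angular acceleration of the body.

Only the tangential component produces torque: τ = F R sinθ = (3.70)(0.480) sin 51.1° = 1.382 N·m.
Newton's second law for rotation, τ = Iα, gives α = τ/I = 1.382/3.790 = 0.3647 rad/s².

α ≈ 0.365 rad/s²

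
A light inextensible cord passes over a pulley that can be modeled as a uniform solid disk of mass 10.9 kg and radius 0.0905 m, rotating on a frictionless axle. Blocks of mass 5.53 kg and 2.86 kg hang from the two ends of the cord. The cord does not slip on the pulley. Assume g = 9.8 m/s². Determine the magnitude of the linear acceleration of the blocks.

I = ½MR² = (1/2)(10.9)(0.0905)² = 0.04464 kg·m².
Heavier block: m₁g − T₁ = m₁a. Lighter block: T₂ − m₂g = m₂a.
Pulley: (T₁ − T₂)R = Iα = I(a/R), so T₁ − T₂ = (I/R²)a = (1/2)M_p a = 5.450·a.
Adding the three: (m₁ − m₂)g = (m₁ + m₂ + 5.450)a, so a = (5.53 − 2.86)(9.8)/(5.53 + 2.86 + 5.450) = 1.891 m/s².

a ≈ 1.89 m/s²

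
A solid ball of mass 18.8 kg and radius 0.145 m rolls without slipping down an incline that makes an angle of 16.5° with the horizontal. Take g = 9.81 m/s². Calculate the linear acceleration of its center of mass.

a ≈ 1.99 m/s²

Translation along the incline: Mg sinθ − f = Ma.
Rotation about the center: fR = Iα with I = (2/5)MR². No-slip gives a = αR, so f = (I/R²)a = (2/5)M a.
Substituting: Mg sinθ = (1 + 0.4000)Ma, so a = g sinθ/(1 + 0.4000) = (9.81) sin 16.5° / 1.400 = 1.990 m/s².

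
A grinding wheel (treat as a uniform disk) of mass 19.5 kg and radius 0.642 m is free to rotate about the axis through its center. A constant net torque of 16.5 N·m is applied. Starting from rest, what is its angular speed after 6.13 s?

ω ≈ 25.2 rad/s

I = ½MR² = (1/2)(19.5)(0.642)² = 4.019 kg·m².
α = τ/I = 16.5/4.019 = 4.106 rad/s².
ω = ω₀ + αt = 0 + (4.106)(6.13) = 25.17 rad/s.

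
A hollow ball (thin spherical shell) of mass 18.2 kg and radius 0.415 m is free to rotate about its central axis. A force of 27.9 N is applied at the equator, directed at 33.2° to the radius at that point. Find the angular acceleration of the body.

α ≈ 3.03 rad/s²

I = (2/3)MR² = (2/3)(18.2)(0.415)² = 2.090 kg·m².
Only the tangential component produces torque: τ = F R sinθ = (27.9)(0.415) sin 33.2° = 6.340 N·m.
Newton's second law for rotation, τ = Iα, gives α = τ/I = 6.340/2.090 = 3.034 rad/s².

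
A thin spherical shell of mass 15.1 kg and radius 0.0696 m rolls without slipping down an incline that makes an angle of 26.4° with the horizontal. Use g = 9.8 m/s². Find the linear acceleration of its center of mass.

Translation along the incline: Mg sinθ − f = Ma.
Rotation about the center: fR = Iα with I = (2/3)MR². No-slip gives a = αR, so f = (I/R²)a = (2/3)M a.
Substituting: Mg sinθ = (1 + 0.6667)Ma, so a = g sinθ/(1 + 0.6667) = (9.8) sin 26.4° / 1.667 = 2.614 m/s².

a ≈ 2.61 m/s²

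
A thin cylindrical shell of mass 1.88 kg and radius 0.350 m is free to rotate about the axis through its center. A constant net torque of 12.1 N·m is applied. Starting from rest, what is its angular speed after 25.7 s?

ω ≈ 1350 rad/s

I = MR² = (1.88)(0.350)² = 0.2303 kg·m².
α = τ/I = 12.1/0.2303 = 52.54 rad/s².
ω = ω₀ + αt = 0 + (52.54)(25.7) = 1350 rad/s.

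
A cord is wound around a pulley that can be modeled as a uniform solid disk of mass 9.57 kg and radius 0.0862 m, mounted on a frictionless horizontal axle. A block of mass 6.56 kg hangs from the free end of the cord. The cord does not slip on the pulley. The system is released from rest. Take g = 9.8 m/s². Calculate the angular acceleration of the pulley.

I = ½MR² = (1/2)(9.57)(0.0862)² = 0.03555 kg·m².
Block: mg − T = ma. Pulley: TR = Iα. No-slip: a = αR, so T = (I/R²)a = 4.785·a.
Then mg = (m + 4.785)a, so a = (6.56)(9.8)/(6.56 + 4.785) = 5.667 m/s².
α = a/R = 5.667/0.0862 = 65.74 rad/s².

α ≈ 65.7 rad/s²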